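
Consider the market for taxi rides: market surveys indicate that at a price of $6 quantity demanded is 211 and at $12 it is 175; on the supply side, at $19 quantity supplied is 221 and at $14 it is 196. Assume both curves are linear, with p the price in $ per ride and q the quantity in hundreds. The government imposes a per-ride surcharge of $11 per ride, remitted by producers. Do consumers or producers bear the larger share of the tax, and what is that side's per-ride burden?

Producers bear the larger share: $6 per ride.

Demand slope: (175 − 211)/(12 − 6) = -6, so qd = 247 − 6p.
Supply slope: (196 − 221)/(14 − 19) = 5, so qs = 5p + 126.
Before the tax: set 247 − 6p = 5p + 126 → p* = $11, q* = 181.
With the tax collected from producers, supply shifts: qs = 5(p − 11) + 126.
Solving gives q = 151 with consumers paying $16 and producers receiving $5 (the $11 wedge).
Per-ride burden: consumers $5, producers $6.
Producers take the larger share because supply is less price-elastic here (demand slope 6 vs supply slope 5).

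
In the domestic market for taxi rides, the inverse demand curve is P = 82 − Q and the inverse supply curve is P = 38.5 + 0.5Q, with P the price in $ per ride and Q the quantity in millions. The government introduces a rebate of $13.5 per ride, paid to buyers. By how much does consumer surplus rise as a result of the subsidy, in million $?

Consumer surplus rises by $301.5 million.

Inverting to Q(P) form: Qd = 82 − P; Qs = 2P − 77.
Before the subsidy: set 82 − P = 2P − 77 → P* = $53, Q* = 29.
With a per-unit subsidy paid to buyers, each effectively pays P − 13.5, so demand becomes Qd = 82 − (P − 13.5).
Solving gives Q = 38 with buyers paying $44 and producers receiving $57.5 (the $13.5 wedge).
ΔCS is the trapezoid between Q = 38 and Q = 29 of height $9: ½ · (29 + 38) · 9 = $301.5.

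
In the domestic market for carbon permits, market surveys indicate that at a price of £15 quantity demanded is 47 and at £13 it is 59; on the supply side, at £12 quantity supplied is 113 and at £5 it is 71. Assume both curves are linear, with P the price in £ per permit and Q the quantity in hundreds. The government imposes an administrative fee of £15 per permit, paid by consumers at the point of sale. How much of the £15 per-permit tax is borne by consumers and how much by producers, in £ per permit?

Demand slope: (59 − 47)/(13 − 15) = -6, so Qd = 137 − 6P.
Supply slope: (71 − 113)/(5 − 12) = 6, so Qs = 6P + 41.
Before the tax: set 137 − 6P = 6P + 41 → P* = £8, Q* = 89.
With the tax collected from consumers, demand (in seller-price terms) shifts: Qd = 137 − 6(P + 15).
Solving gives Q = 44 with consumers paying £15.5 and producers receiving £0.5 (the £15 wedge).
Burden on consumers: £7.5; on producers: £7.5. (They sum to £15.)
The less price-elastic side of the market bears the larger share of a per-unit tax.

Consumers bear £7.5 per permit; producers bear £7.5 per permit.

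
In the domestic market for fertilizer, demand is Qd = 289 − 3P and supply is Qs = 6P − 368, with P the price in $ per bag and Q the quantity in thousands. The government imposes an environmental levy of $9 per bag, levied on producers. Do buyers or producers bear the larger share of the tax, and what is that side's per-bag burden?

Without the tax, 289 − 3P = 6P − 368 gives 9P = 657, so P* = $73 and Q* = 70.
With the tax collected from producers, supply shifts: Qs = 6(P − 9) − 368.
New equilibrium: buyers pay $79, producers receive $70, Q = 52. (Wedge: Pb − Ps = 9.)
Per-bag burden: buyers $6, producers $3.
Buyers take the larger share because demand is less price-elastic here (demand slope 3 vs supply slope 6).
The less price-elastic side of the market bears the larger share of a per-unit tax.

Buyers bear the larger share: $6 per bag.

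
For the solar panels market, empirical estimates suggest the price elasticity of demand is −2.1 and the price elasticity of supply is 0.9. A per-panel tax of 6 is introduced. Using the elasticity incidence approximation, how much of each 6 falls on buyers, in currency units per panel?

Buyers bear ≈ 1.8 per panel.

Incidence ratio: buyers' share ≈ εs / (εs + |εd|) = 0.9 / (0.9 + 2.1) = 0.3.
So buyers bear ≈ 0.3 × 6 = 1.8; suppliers bear 4.2.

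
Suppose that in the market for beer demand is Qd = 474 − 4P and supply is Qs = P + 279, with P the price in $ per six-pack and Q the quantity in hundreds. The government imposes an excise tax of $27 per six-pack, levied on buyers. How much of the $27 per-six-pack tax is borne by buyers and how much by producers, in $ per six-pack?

Buyers bear $5.4 per six-pack; producers bear $21.6 per six-pack.

Without the tax, 474 − 4P = P + 279 gives 5P = 195, so P* = $39 and Q* = 318.
With the tax collected from buyers, demand (in seller-price terms) shifts: Qd = 474 − 4(P + 27).
New equilibrium: buyers pay $44.4, producers receive $17.4, Q = 296.4. (Wedge: Pb − Ps = 27.)
Burden on buyers: $5.4; on producers: $21.6. (They sum to $27.)
The less price-elastic side of the market bears the larger share of a per-unit tax.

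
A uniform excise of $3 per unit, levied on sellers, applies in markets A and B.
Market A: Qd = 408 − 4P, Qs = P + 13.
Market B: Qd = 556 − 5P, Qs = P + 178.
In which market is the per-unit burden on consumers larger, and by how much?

Market A, by $0.1.

Market A: pre-tax P* = $79, Q* = 92; post-tax Q = 89.6; per-unit burden on consumers = $0.6.
Market B: pre-tax P* = $63, Q* = 241; post-tax Q = 238.5; per-unit burden on consumers = $0.5.
Difference: $0.6 vs $0.5 → market A is larger by $0.1.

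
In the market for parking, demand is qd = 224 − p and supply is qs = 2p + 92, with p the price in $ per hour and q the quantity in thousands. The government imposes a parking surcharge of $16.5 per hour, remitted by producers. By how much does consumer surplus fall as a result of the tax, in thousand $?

Before the tax: set 224 − p = 2p + 92 → p* = $44, q* = 180.
With the tax collected from producers, supply shifts: qs = 2(p − 16.5) + 92.
Solving gives q = 169 with buyers paying $55 and producers receiving $38.5 (the $16.5 wedge).
ΔCS is the trapezoid between Q = 169 and Q = 180 of height $11: ½ · (180 + 169) · 11 = $1919.5.

Consumer surplus falls by $1919.5 thousand.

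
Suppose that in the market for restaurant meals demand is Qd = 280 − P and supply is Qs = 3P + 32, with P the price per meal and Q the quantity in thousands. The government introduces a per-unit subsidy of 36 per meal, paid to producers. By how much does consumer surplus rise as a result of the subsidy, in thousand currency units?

Before the subsidy: set 280 − P = 3P + 32 → P* = 62, Q* = 218.
With a per-unit subsidy paid to producers, each receives P + 36 per unit sold, so supply becomes Qs = 3(P + 36) + 32.
New equilibrium: buyers pay 35, producers receive 71, Q = 245. (Wedge: Pb − Ps = −36.)
ΔCS is the trapezoid between Q = 245 and Q = 218 of height 27: ½ · (218 + 245) · 27 = 6250.5.

Consumer surplus rises by 6250.5 thousand.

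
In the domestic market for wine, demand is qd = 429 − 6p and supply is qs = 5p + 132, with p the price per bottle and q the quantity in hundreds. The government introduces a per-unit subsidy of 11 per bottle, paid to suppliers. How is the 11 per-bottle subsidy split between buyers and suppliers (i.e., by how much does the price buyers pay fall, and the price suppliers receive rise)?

Buyers gain 5 per bottle; suppliers gain 6 per bottle.

Without the subsidy, 429 − 6p = 5p + 132 gives 11p = 297, so p* = 27 and q* = 267.
With a per-unit subsidy paid to suppliers, each receives p + 11 per unit sold, so supply becomes qs = 5(p + 11) + 132.
New equilibrium: buyers pay 22, suppliers receive 33, q = 297. (Wedge: pb − ps = −11.)
Gain to buyers: 5; to suppliers: 6. (They sum to 11.)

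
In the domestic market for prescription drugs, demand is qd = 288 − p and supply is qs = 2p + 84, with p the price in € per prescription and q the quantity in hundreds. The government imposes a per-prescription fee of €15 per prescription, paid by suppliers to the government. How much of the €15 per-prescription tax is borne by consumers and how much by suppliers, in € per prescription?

Consumers bear €10 per prescription; suppliers bear €5 per prescription.

Before the tax: set 288 − p = 2p + 84 → p* = €68, q* = 220.
With the tax collected from suppliers, supply shifts: qs = 2(p − 15) + 84.
Solving gives q = 210 with consumers paying €78 and suppliers receiving €63 (the €15 wedge).
Burden on consumers: €10; on suppliers: €5. (They sum to €15.)
The less price-elastic side of the market bears the larger share of a per-unit tax.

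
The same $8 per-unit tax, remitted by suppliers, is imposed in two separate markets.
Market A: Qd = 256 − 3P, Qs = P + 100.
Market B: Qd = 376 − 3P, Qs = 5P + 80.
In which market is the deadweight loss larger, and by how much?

Market A: pre-tax P* = $39, Q* = 139; post-tax Q = 133; deadweight loss = $24.
Market B: pre-tax P* = $37, Q* = 265; post-tax Q = 250; deadweight loss = $60.
Difference: $24 vs $60 → market B is larger by $36.

Market B, by $36.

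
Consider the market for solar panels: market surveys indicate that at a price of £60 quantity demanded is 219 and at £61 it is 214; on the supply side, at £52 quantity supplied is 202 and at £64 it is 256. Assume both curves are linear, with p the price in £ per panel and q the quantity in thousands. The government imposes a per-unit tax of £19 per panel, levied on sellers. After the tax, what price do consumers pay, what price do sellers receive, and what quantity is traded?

Demand slope: (214 − 219)/(61 − 60) = -5, so qd = 519 − 5p.
Supply slope: (256 − 202)/(64 − 52) = 4.5, so qs = 4.5p − 32.
Without the tax, 519 − 5p = 4.5p − 32 gives 9.5p = 551, so p* = £58 and q* = 229.
With the tax collected from sellers, supply shifts: qs = 4.5(p − 19) − 32.
Solving gives q = 184 with consumers paying £67 and sellers receiving £48 (the £19 wedge).
The less price-elastic side of the market bears the larger share of a per-unit tax.

Consumers pay £67; sellers receive £48; quantity = 184.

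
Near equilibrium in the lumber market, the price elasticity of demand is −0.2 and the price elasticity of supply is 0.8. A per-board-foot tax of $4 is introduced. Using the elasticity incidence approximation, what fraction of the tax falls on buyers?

Incidence ratio: buyers' share ≈ εs / (εs + |εd|) = 0.8 / (0.8 + 0.2) = 0.8.
Supply is the more elastic side, so buyers bear the larger share.

Buyers' share ≈ 0.8.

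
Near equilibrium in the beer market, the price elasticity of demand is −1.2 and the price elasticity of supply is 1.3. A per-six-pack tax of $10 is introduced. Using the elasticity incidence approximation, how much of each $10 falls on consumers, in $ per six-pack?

Incidence ratio: consumers' share ≈ εs / (εs + |εd|) = 1.3 / (1.3 + 1.2) = 0.52.
So consumers bear ≈ 0.52 × $10 = $5.2; sellers bear $4.8.

Consumers bear ≈ $5.2 per six-pack.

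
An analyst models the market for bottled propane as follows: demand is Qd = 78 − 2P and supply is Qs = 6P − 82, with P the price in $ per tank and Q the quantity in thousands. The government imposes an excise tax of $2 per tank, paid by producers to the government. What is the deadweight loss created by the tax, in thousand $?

Deadweight loss = $3 thousand.

Without the tax, 78 − 2P = 6P − 82 gives 8P = 160, so P* = $20 and Q* = 38.
With the tax collected from producers, supply shifts: Qs = 6(P − 2) − 82.
Solving gives Q = 35 with consumers paying $21.5 and producers receiving $19.5 (the $2 wedge).
Quantity falls by |ΔQ| = |38 − 35| = 3.
DWL = ½ · t · |ΔQ| = ½ · 2 · 3 = $3.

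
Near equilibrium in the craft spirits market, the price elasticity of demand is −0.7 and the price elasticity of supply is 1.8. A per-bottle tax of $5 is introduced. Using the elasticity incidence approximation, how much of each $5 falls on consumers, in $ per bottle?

Consumers bear ≈ $3.6 per bottle.

Incidence ratio: consumers' share ≈ εs / (εs + |εd|) = 1.8 / (1.8 + 0.7) = 0.72.
So consumers bear ≈ 0.72 × $5 = $3.6; suppliers bear $1.4.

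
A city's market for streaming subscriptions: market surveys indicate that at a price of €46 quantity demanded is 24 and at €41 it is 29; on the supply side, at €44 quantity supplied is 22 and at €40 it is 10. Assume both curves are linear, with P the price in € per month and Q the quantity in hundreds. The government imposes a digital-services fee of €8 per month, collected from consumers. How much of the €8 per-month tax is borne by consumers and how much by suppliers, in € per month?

Demand slope: (29 − 24)/(41 − 46) = -1, so Qd = 70 − P.
Supply slope: (10 − 22)/(40 − 44) = 3, so Qs = 3P − 110.
Before the tax: set 70 − P = 3P − 110 → P* = €45, Q* = 25.
With the tax collected from consumers, demand (in seller-price terms) shifts: Qd = 70 − (P + 8).
New equilibrium: consumers pay €51, suppliers receive €43, Q = 19. (Wedge: Pb − Ps = 8.)
Burden on consumers: €6; on suppliers: €2. (They sum to €8.)

Consumers bear €6 per month; suppliers bear €2 per month.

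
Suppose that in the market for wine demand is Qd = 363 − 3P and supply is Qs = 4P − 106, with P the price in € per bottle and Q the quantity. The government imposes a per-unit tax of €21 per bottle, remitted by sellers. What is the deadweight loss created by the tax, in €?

Without the tax, 363 − 3P = 4P − 106 gives 7P = 469, so P* = €67 and Q* = 162.
With the tax collected from sellers, supply shifts: Qs = 4(P − 21) − 106.
Solving gives Q = 126 with consumers paying €79 and sellers receiving €58 (the €21 wedge).
Quantity falls by |ΔQ| = |162 − 126| = 36.
DWL = ½ · t · |ΔQ| = ½ · 21 · 36 = €378.

Deadweight loss = €378.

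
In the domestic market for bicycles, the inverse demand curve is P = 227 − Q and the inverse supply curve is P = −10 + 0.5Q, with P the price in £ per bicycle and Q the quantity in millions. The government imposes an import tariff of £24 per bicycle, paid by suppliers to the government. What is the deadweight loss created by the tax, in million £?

Deadweight loss = £192 million.

Rewrite in direct form: Qd = 227 − P and Qs = 2P + 20.
Without the tax, 227 − P = 2P + 20 gives 3P = 207, so P* = £69 and Q* = 158.
With the tax collected from suppliers, supply shifts: Qs = 2(P − 24) + 20.
Solving gives Q = 142 with buyers paying £85 and suppliers receiving £61 (the £24 wedge).
Quantity falls by |ΔQ| = |158 − 142| = 16.
DWL = ½ · t · |ΔQ| = ½ · 24 · 16 = £192.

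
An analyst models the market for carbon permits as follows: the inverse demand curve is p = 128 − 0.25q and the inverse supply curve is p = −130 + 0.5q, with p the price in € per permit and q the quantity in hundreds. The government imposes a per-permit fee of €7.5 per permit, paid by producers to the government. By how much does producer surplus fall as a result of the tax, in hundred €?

Inverting to q(p) form: qd = 512 − 4p; qs = 2p + 260.
Before the tax: set 512 − 4p = 2p + 260 → p* = €42, q* = 344.
With the tax collected from producers, supply shifts: qs = 2(p − 7.5) + 260.
New equilibrium: consumers pay €44.5, producers receive €37, q = 334. (Wedge: pb − ps = 7.5.)
ΔPS is the trapezoid between Q = 334 and Q = 344 of height €5: ½ · (344 + 334) · 5 = €1695.

Producer surplus falls by €1695 hundred.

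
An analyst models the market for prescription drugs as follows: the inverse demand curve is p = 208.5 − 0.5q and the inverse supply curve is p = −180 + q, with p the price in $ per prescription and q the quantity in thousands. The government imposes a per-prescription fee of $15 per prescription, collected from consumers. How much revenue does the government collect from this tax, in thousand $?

Rewrite in direct form: qd = 417 − 2p and qs = p + 180.
Before the tax: set 417 − 2p = p + 180 → p* = $79, q* = 259.
With the tax collected from consumers, demand (in seller-price terms) shifts: qd = 417 − 2(p + 15).
Solving gives q = 249 with consumers paying $84 and suppliers receiving $69 (the $15 wedge).
Revenue = t · Q = 15 · 249 = $3735.

Tax revenue = $3735 thousand.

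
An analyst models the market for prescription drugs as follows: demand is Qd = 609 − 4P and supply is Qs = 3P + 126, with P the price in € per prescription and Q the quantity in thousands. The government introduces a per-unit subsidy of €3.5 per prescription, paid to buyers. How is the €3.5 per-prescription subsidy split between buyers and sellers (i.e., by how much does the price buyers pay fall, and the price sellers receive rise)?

Before the subsidy: set 609 − 4P = 3P + 126 → P* = €69, Q* = 333.
With a per-unit subsidy paid to buyers, each effectively pays P − 3.5, so demand becomes Qd = 609 − 4(P − 3.5).
Solving gives Q = 339 with buyers paying €67.5 and sellers receiving €71 (the €3.5 wedge).
Gain to buyers: €1.5; to sellers: €2. (They sum to €3.5.)

Buyers gain €1.5 per prescription; sellers gain €2 per prescription.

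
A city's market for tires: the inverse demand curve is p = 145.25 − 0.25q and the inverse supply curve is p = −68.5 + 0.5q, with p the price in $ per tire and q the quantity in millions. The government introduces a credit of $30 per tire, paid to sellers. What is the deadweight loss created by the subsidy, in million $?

Deadweight loss = $600 million.

Inverting to q(p) form: qd = 581 − 4p; qs = 2p + 137.
Before the subsidy: set 581 − 4p = 2p + 137 → p* = $74, q* = 285.
With a per-unit subsidy paid to sellers, each receives p + 30 per unit sold, so supply becomes qs = 2(p + 30) + 137.
Solving gives q = 325 with buyers paying $64 and sellers receiving $94 (the $30 wedge).
Quantity rises by |ΔQ| = |285 − 325| = 40.
DWL = ½ · t · |ΔQ| = ½ · 30 · 40 = $600.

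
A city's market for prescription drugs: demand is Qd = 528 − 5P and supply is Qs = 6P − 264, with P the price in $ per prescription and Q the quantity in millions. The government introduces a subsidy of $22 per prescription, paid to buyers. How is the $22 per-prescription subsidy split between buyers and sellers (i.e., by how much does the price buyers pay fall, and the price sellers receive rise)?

Without the subsidy, 528 − 5P = 6P − 264 gives 11P = 792, so P* = $72 and Q* = 168.
With a per-unit subsidy paid to buyers, each effectively pays P − 22, so demand becomes Qd = 528 − 5(P − 22).
Solving gives Q = 228 with buyers paying $60 and sellers receiving $82 (the $22 wedge).
Gain to buyers: $12; to sellers: $10. (They sum to $22.)

Buyers gain $12 per prescription; sellers gain $10 per prescription.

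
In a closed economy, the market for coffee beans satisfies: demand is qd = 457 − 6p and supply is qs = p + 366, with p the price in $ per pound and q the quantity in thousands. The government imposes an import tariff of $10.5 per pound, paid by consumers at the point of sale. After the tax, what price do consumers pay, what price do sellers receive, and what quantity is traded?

Consumers pay $14.5; sellers receive $4; quantity = 370.

Without the tax, 457 − 6p = p + 366 gives 7p = 91, so p* = $13 and q* = 379.
With the tax collected from consumers, demand (in seller-price terms) shifts: qd = 457 − 6(p + 10.5).
Solving gives q = 370 with consumers paying $14.5 and sellers receiving $4 (the $10.5 wedge).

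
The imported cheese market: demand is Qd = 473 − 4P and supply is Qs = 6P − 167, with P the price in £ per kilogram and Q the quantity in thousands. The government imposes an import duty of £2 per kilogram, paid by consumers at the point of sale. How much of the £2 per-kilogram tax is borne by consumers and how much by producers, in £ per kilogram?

Consumers bear £1.2 per kilogram; producers bear £0.8 per kilogram.

Before the tax: set 473 − 4P = 6P − 167 → P* = £64, Q* = 217.
With the tax collected from consumers, demand (in seller-price terms) shifts: Qd = 473 − 4(P + 2).
New equilibrium: consumers pay £65.2, producers receive £63.2, Q = 212.2. (Wedge: Pb − Ps = 2.)
Burden on consumers: £1.2; on producers: £0.8. (They sum to £2.)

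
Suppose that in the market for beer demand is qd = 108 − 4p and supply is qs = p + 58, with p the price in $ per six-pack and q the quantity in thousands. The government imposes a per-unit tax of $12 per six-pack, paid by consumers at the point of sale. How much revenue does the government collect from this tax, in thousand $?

Tax revenue = $700.8 thousand.

Without the tax, 108 − 4p = p + 58 gives 5p = 50, so p* = $10 and q* = 68.
With the tax collected from consumers, demand (in seller-price terms) shifts: qd = 108 − 4(p + 12).
New equilibrium: consumers pay $12.4, suppliers receive $0.4, q = 58.4. (Wedge: pb − ps = 12.)
Revenue = t · Q = 12 · 58.4 = $700.8.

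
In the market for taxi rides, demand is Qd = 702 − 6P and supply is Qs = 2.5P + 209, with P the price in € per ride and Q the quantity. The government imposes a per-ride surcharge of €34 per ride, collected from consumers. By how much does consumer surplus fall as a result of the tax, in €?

Before the tax: set 702 − 6P = 2.5P + 209 → P* = €58, Q* = 354.
With the tax collected from consumers, demand (in seller-price terms) shifts: Qd = 702 − 6(P + 34).
Solving gives Q = 294 with consumers paying €68 and producers receiving €34 (the €34 wedge).
ΔCS is the trapezoid between Q = 294 and Q = 354 of height €10: ½ · (354 + 294) · 10 = €3240.

Consumer surplus falls by €3240.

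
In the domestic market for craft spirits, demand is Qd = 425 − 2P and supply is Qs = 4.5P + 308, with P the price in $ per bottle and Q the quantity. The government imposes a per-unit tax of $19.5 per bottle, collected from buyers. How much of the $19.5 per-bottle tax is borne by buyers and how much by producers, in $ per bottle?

Before the tax: set 425 − 2P = 4.5P + 308 → P* = $18, Q* = 389.
With the tax collected from buyers, demand (in seller-price terms) shifts: Qd = 425 − 2(P + 19.5).
New equilibrium: buyers pay $31.5, producers receive $12, Q = 362. (Wedge: Pb − Ps = 19.5.)
Burden on buyers: $13.5; on producers: $6. (They sum to $19.5.)

Buyers bear $13.5 per bottle; producers bear $6 per bottle.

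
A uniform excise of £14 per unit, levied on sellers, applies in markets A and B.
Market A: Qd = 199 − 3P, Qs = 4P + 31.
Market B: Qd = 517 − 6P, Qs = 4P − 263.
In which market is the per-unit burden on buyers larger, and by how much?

Market A: pre-tax P* = £24, Q* = 127; post-tax Q = 103; per-unit burden on buyers = £8.
Market B: pre-tax P* = £78, Q* = 49; post-tax Q = 15.4; per-unit burden on buyers = £5.6.
Difference: £8 vs £5.6 → market A is larger by £2.4.

Market A, by £2.4.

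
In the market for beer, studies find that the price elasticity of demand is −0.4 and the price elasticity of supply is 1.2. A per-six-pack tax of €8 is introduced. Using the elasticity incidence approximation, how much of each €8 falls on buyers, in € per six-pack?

Buyers bear ≈ €6 per six-pack.

Incidence ratio: buyers' share ≈ εs / (εs + |εd|) = 1.2 / (1.2 + 0.4) = 0.75.
So buyers bear ≈ 0.75 × €8 = €6; producers bear €2.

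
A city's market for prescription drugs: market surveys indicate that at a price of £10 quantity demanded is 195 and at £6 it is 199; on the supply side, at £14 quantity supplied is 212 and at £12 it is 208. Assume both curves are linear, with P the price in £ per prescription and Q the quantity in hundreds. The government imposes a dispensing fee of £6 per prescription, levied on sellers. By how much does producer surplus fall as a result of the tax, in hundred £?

Producer surplus falls by £392 hundred.

Demand slope: (199 − 195)/(6 − 10) = -1, so Qd = 205 − P.
Supply slope: (208 − 212)/(12 − 14) = 2, so Qs = 2P + 184.
Before the tax: set 205 − P = 2P + 184 → P* = £7, Q* = 198.
With the tax collected from sellers, supply shifts: Qs = 2(P − 6) + 184.
Solving gives Q = 194 with buyers paying £11 and sellers receiving £5 (the £6 wedge).
ΔPS is the trapezoid between Q = 194 and Q = 198 of height £2: ½ · (198 + 194) · 2 = £392.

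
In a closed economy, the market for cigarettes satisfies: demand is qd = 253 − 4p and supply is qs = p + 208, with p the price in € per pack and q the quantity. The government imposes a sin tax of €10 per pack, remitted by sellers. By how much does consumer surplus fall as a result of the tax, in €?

Consumer surplus falls by €426.

Without the tax, 253 − 4p = p + 208 gives 5p = 45, so p* = €9 and q* = 217.
With the tax collected from sellers, supply shifts: qs = (p − 10) + 208.
Solving gives q = 209 with buyers paying €11 and sellers receiving €1 (the €10 wedge).
ΔCS is the trapezoid between Q = 209 and Q = 217 of height €2: ½ · (217 + 209) · 2 = €426.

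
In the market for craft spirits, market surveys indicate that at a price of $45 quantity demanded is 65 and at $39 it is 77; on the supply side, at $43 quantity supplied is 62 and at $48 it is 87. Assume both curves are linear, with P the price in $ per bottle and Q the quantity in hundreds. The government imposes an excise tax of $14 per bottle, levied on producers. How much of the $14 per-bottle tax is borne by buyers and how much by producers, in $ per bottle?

Buyers bear $10 per bottle; producers bear $4 per bottle.

Demand slope: (77 − 65)/(39 − 45) = -2, so Qd = 155 − 2P.
Supply slope: (87 − 62)/(48 − 43) = 5, so Qs = 5P − 153.
Without the tax, 155 − 2P = 5P − 153 gives 7P = 308, so P* = $44 and Q* = 67.
With the tax collected from producers, supply shifts: Qs = 5(P − 14) − 153.
New equilibrium: buyers pay $54, producers receive $40, Q = 47. (Wedge: Pb − Ps = 14.)
Burden on buyers: $10; on producers: $4. (They sum to $14.)
The less price-elastic side of the market bears the larger share of a per-unit tax.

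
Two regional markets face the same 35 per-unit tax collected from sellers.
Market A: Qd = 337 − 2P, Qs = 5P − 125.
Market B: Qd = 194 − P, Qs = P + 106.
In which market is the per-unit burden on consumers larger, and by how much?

Market A: pre-tax P* = 66, Q* = 205; post-tax Q = 155; per-unit burden on consumers = 25.
Market B: pre-tax P* = 44, Q* = 150; post-tax Q = 132.5; per-unit burden on consumers = 17.5.
Difference: 25 vs 17.5 → market A is larger by 7.5.

Market A, by 7.5.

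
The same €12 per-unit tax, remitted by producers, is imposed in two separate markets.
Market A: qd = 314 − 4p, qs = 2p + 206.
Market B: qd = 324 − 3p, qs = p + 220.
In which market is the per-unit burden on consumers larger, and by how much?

Market A: pre-tax p* = €18, q* = 242; post-tax q = 226; per-unit burden on consumers = €4.
Market B: pre-tax p* = €26, q* = 246; post-tax q = 237; per-unit burden on consumers = €3.
Difference: €4 vs €3 → market A is larger by €1.

Market A, by €1.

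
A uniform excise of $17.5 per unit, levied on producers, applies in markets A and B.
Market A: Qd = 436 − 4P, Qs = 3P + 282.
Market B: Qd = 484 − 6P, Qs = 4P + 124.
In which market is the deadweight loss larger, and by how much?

Market A: pre-tax P* = $22, Q* = 348; post-tax Q = 318; deadweight loss = $262.5.
Market B: pre-tax P* = $36, Q* = 268; post-tax Q = 226; deadweight loss = $367.5.
Difference: $262.5 vs $367.5 → market B is larger by $105.

Market B, by $105.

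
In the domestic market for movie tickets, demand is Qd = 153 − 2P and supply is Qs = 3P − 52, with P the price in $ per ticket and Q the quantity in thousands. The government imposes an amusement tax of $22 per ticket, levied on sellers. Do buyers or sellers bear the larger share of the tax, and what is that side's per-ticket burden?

Buyers bear the larger share: $13.2 per ticket.

Without the tax, 153 − 2P = 3P − 52 gives 5P = 205, so P* = $41 and Q* = 71.
With the tax collected from sellers, supply shifts: Qs = 3(P − 22) − 52.
New equilibrium: buyers pay $54.2, sellers receive $32.2, Q = 44.6. (Wedge: Pb − Ps = 22.)
Per-ticket burden: buyers $13.2, sellers $8.8.
Buyers take the larger share because demand is less price-elastic here (demand slope 2 vs supply slope 3).
The less price-elastic side of the market bears the larger share of a per-unit tax.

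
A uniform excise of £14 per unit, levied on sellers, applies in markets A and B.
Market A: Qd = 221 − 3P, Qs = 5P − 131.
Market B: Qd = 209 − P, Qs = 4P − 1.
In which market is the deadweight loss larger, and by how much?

Market A: pre-tax P* = £44, Q* = 89; post-tax Q = 62.75; deadweight loss = £183.75.
Market B: pre-tax P* = £42, Q* = 167; post-tax Q = 155.8; deadweight loss = £78.4.
Difference: £183.75 vs £78.4 → market A is larger by £105.35.

Market A, by £105.35.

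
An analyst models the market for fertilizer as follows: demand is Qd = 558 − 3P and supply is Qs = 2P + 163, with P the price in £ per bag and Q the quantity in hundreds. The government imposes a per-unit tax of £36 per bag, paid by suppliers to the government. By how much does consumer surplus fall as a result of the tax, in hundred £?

Without the tax, 558 − 3P = 2P + 163 gives 5P = 395, so P* = £79 and Q* = 321.
With the tax collected from suppliers, supply shifts: Qs = 2(P − 36) + 163.
Solving gives Q = 277.8 with consumers paying £93.4 and suppliers receiving £57.4 (the £36 wedge).
ΔCS is the trapezoid between Q = 277.8 and Q = 321 of height £14.4: ½ · (321 + 277.8) · 14.4 = £4311.36.

Consumer surplus falls by £4311.36 hundred.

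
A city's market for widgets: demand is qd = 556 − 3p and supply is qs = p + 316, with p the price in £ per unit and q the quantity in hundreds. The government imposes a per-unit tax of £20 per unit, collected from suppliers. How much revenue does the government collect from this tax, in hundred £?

Before the tax: set 556 − 3p = p + 316 → p* = £60, q* = 376.
With the tax collected from suppliers, supply shifts: qs = (p − 20) + 316.
New equilibrium: buyers pay £65, suppliers receive £45, q = 361. (Wedge: pb − ps = 20.)
Revenue = t · Q = 20 · 361 = £7220.

Tax revenue = £7220 hundred.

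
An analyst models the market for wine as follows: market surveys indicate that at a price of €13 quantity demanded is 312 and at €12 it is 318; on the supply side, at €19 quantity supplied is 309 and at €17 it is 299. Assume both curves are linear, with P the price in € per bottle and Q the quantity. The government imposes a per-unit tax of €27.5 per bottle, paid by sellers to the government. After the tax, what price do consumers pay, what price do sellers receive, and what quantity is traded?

Consumers pay €28.5; sellers receive €1; quantity = 219.

Demand slope: (318 − 312)/(12 − 13) = -6, so Qd = 390 − 6P.
Supply slope: (299 − 309)/(17 − 19) = 5, so Qs = 5P + 214.
Before the tax: set 390 − 6P = 5P + 214 → P* = €16, Q* = 294.
With the tax collected from sellers, supply shifts: Qs = 5(P − 27.5) + 214.
Solving gives Q = 219 with consumers paying €28.5 and sellers receiving €1 (the €27.5 wedge).
The less price-elastic side of the market bears the larger share of a per-unit tax.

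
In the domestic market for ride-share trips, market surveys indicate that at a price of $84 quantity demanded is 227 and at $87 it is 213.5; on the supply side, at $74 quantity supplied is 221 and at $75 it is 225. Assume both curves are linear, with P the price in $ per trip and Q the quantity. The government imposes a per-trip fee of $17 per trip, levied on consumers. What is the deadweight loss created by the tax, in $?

Demand slope: (213.5 − 227)/(87 − 84) = -4.5, so Qd = 605 − 4.5P.
Supply slope: (225 − 221)/(75 − 74) = 4, so Qs = 4P − 75.
Before the tax: set 605 − 4.5P = 4P − 75 → P* = $80, Q* = 245.
With the tax collected from consumers, demand (in seller-price terms) shifts: Qd = 605 − 4.5(P + 17).
New equilibrium: consumers pay $88, producers receive $71, Q = 209. (Wedge: Pb − Ps = 17.)
Quantity falls by |ΔQ| = |245 − 209| = 36.
DWL = ½ · t · |ΔQ| = ½ · 17 · 36 = $306.

Deadweight loss = $306.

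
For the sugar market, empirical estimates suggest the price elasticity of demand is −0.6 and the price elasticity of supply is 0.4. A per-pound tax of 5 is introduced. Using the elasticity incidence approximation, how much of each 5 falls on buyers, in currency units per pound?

Buyers bear ≈ 2 per pound.

Incidence ratio: buyers' share ≈ εs / (εs + |εd|) = 0.4 / (0.4 + 0.6) = 0.4.
So buyers bear ≈ 0.4 × 5 = 2; producers bear 3.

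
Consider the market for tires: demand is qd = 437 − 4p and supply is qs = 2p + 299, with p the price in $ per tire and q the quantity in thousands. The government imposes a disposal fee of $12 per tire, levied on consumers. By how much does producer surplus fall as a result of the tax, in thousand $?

Before the tax: set 437 − 4p = 2p + 299 → p* = $23, q* = 345.
With the tax collected from consumers, demand (in seller-price terms) shifts: qd = 437 − 4(p + 12).
New equilibrium: consumers pay $27, suppliers receive $15, q = 329. (Wedge: pb − ps = 12.)
ΔPS is the trapezoid between Q = 329 and Q = 345 of height $8: ½ · (345 + 329) · 8 = $2696.

Producer surplus falls by $2696 thousand.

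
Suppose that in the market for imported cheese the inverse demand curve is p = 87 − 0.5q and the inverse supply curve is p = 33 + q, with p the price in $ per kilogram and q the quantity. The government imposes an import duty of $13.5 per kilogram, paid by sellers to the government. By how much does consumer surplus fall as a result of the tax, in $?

Inverting to q(p) form: qd = 174 − 2p; qs = p − 33.
Before the tax: set 174 − 2p = p − 33 → p* = $69, q* = 36.
With the tax collected from sellers, supply shifts: qs = (p − 13.5) − 33.
New equilibrium: consumers pay $73.5, sellers receive $60, q = 27. (Wedge: pb − ps = 13.5.)
ΔCS is the trapezoid between Q = 27 and Q = 36 of height $4.5: ½ · (36 + 27) · 4.5 = $141.75.

Consumer surplus falls by $141.75.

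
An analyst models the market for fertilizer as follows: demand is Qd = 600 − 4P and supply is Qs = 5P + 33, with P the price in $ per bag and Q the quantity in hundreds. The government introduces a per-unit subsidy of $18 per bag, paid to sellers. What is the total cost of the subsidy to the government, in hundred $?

Government outlay = $6984 hundred.

Before the subsidy: set 600 − 4P = 5P + 33 → P* = $63, Q* = 348.
With a per-unit subsidy paid to sellers, each receives P + 18 per unit sold, so supply becomes Qs = 5(P + 18) + 33.
Solving gives Q = 388 with consumers paying $53 and sellers receiving $71 (the $18 wedge).
Outlay = t · Q = 18 · 388 = $6984.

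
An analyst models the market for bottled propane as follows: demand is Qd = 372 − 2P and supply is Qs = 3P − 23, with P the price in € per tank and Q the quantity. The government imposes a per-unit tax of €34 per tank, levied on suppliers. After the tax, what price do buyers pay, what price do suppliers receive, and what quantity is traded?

Before the tax: set 372 − 2P = 3P − 23 → P* = €79, Q* = 214.
With the tax collected from suppliers, supply shifts: Qs = 3(P − 34) − 23.
New equilibrium: buyers pay €99.4, suppliers receive €65.4, Q = 173.2. (Wedge: Pb − Ps = 34.)
The less price-elastic side of the market bears the larger share of a per-unit tax.

Buyers pay €99.4; suppliers receive €65.4; quantity = 173.2.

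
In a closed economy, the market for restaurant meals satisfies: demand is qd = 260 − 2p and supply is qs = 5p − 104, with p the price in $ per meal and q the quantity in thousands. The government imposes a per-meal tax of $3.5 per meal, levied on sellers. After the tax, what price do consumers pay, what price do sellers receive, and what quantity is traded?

Consumers pay $54.5; sellers receive $51; quantity = 151.

Without the tax, 260 − 2p = 5p − 104 gives 7p = 364, so p* = $52 and q* = 156.
With the tax collected from sellers, supply shifts: qs = 5(p − 3.5) − 104.
Solving gives q = 151 with consumers paying $54.5 and sellers receiving $51 (the $3.5 wedge).
The less price-elastic side of the market bears the larger share of a per-unit tax.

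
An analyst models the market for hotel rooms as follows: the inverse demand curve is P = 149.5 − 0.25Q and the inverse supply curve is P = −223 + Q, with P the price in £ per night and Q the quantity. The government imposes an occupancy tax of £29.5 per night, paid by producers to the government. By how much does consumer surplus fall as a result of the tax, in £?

Consumer surplus falls by £1688.58.

Inverting to Q(P) form: Qd = 598 − 4P; Qs = P + 223.
Before the tax: set 598 − 4P = P + 223 → P* = £75, Q* = 298.
With the tax collected from producers, supply shifts: Qs = (P − 29.5) + 223.
Solving gives Q = 274.4 with buyers paying £80.9 and producers receiving £51.4 (the £29.5 wedge).
ΔCS is the trapezoid between Q = 274.4 and Q = 298 of height £5.9: ½ · (298 + 274.4) · 5.9 = £1688.58.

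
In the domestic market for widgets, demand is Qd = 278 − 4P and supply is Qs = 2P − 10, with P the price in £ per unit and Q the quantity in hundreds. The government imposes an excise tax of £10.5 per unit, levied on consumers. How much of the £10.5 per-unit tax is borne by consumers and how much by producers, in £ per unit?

Without the tax, 278 − 4P = 2P − 10 gives 6P = 288, so P* = £48 and Q* = 86.
With the tax collected from consumers, demand (in seller-price terms) shifts: Qd = 278 − 4(P + 10.5).
New equilibrium: consumers pay £51.5, producers receive £41, Q = 72. (Wedge: Pb − Ps = 10.5.)
Burden on consumers: £3.5; on producers: £7. (They sum to £10.5.)
The less price-elastic side of the market bears the larger share of a per-unit tax.

Consumers bear £3.5 per unit; producers bear £7 per unit.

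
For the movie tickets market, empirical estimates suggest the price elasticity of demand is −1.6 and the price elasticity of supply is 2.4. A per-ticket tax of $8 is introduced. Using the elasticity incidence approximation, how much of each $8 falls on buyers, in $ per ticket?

Incidence ratio: buyers' share ≈ εs / (εs + |εd|) = 2.4 / (2.4 + 1.6) = 0.6.
So buyers bear ≈ 0.6 × $8 = $4.8; sellers bear $3.2.

Buyers bear ≈ $4.8 per ticket.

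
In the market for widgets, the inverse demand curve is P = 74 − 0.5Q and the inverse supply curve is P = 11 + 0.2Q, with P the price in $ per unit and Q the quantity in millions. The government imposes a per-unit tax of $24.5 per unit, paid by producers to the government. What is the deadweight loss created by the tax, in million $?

Inverting to Q(P) form: Qd = 148 − 2P; Qs = 5P − 55.
Without the tax, 148 − 2P = 5P − 55 gives 7P = 203, so P* = $29 and Q* = 90.
With the tax collected from producers, supply shifts: Qs = 5(P − 24.5) − 55.
New equilibrium: buyers pay $46.5, producers receive $22, Q = 55. (Wedge: Pb − Ps = 24.5.)
Quantity falls by |ΔQ| = |90 − 55| = 35.
DWL = ½ · t · |ΔQ| = ½ · 24.5 · 35 = $428.75.

Deadweight loss = $428.75 million.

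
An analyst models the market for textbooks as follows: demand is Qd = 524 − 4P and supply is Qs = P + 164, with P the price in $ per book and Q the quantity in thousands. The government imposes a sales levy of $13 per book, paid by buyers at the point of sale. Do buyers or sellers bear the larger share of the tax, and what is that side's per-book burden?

Sellers bear the larger share: $10.4 per book.

Without the tax, 524 − 4P = P + 164 gives 5P = 360, so P* = $72 and Q* = 236.
With the tax collected from buyers, demand (in seller-price terms) shifts: Qd = 524 − 4(P + 13).
New equilibrium: buyers pay $74.6, sellers receive $61.6, Q = 225.6. (Wedge: Pb − Ps = 13.)
Per-book burden: buyers $2.6, sellers $10.4.
Sellers take the larger share because supply is less price-elastic here (demand slope 4 vs supply slope 1).
The less price-elastic side of the market bears the larger share of a per-unit tax.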